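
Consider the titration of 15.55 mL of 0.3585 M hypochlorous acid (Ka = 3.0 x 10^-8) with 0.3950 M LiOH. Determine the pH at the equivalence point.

n(HClO) = 0.3585 x 0.01555 = 0.005575 mol; V(LiOH) at equivalence = 0.005575/0.3950 = 0.01411 L.
At equivalence all the acid is converted to ClO-; total volume = 0.01555 + 0.01411 = 0.02966 L, so [ClO-] = 0.005575/0.02966 = 0.1879 M.
Kb = Kw/Ka = 1.0e-14 / 3.0 x 10^-8 = 3.33e-7.
[OH^-] = sqrt(Kb x [ClO-]) = sqrt(3.33e-7 x 0.1879) = 0.000250 M.
pOH = 3.60, so pH = 14.00 - 3.60 = 10.40.

10.40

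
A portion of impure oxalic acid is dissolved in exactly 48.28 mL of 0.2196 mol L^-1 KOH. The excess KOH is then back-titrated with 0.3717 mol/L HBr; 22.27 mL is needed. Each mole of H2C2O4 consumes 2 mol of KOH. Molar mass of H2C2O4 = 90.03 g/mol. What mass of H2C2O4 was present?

0.105 g

Total n(KOH) added = 0.2196 x 0.04828 = 0.01060 mol.
n(HBr) used = 0.3717 x 0.02227 = 0.008278 mol, which equals the excess n(KOH).
So n(KOH) consumed by the sample = 0.01060 - 0.008278 = 0.002325 mol.
n(H2C2O4) = 0.002325 / 2 = 0.001162 mol.
mass = 0.001162 mol x 90.03 g/mol = 0.105 g.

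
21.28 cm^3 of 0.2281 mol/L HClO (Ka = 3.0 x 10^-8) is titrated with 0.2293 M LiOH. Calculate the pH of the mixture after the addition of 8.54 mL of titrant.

7.35

Initial n(HClO) = 0.2281 x 0.02128 = 0.004854 mol.
n(LiOH) added = 0.2293 x 0.008540 = 0.001958 mol, converting that many moles of HClO to ClO-.
Remaining n(HClO) = 0.002896 mol; n(ClO-) = 0.001958 mol.
By Henderson-Hasselbalch, pH = pKa + log([A^-]/[HA]) = 7.52 + log(0.001958/0.002896) = 7.52 + (-0.17) = 7.35.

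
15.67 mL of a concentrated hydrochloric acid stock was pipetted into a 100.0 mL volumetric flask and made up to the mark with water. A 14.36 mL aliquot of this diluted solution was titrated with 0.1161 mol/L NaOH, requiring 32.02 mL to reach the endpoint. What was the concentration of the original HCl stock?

n(NaOH) = 0.1161 x 0.03202 = 0.003718 mol.
n(HCl) in the aliquot = 0.003718 mol.
[diluted HCl] = 0.003718 / 0.01436 = 0.2589 M.
Dilution factor = 100.0/15.67 = 6.382, so [stock] = 0.2589 x 6.382 = 1.65 M.

1.65 M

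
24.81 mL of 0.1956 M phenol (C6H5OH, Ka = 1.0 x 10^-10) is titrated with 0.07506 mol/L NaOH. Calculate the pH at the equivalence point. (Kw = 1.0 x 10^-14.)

11.37

n(C6H5OH) = 0.1956 x 0.02481 = 0.004853 mol; V(NaOH) at equivalence = 0.004853/0.07506 = 0.06465 L.
At equivalence all the acid is converted to C6H5O-; total volume = 0.02481 + 0.06465 = 0.08946 L, so [C6H5O-] = 0.004853/0.08946 = 0.05424 M.
Kb = Kw/Ka = 1.0e-14 / 1.0 x 10^-10 = 0.000100.
[OH^-] = sqrt(Kb x [C6H5O-]) = sqrt(0.000100 x 0.05424) = 0.00233 M.
pOH = 2.63, so pH = 14.00 - 2.63 = 11.37.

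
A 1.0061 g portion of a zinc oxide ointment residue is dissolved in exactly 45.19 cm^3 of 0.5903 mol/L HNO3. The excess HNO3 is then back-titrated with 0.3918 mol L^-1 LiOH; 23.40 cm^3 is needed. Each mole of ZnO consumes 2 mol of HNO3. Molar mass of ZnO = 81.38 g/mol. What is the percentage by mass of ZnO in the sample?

70.8%

Total n(HNO3) added = 0.5903 x 0.04519 = 0.02668 mol.
n(LiOH) used = 0.3918 x 0.02340 = 0.009168 mol, which equals the excess n(HNO3).
So n(HNO3) consumed by the sample = 0.02668 - 0.009168 = 0.01751 mol.
n(ZnO) = 0.01751 / 2 = 0.008754 mol.
mass ZnO = 0.008754 x 81.38 = 0.7124 g, so %ZnO = 0.7124/1.0061 x 100 = 70.8%.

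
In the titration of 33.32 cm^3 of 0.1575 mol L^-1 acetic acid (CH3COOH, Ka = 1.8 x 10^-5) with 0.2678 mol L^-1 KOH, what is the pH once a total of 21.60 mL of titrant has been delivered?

n(acid) = 0.1575 x 0.03332 = 0.005248 mol; n(KOH) added = 0.2678 x 0.02160 = 0.005784 mol.
Base is in excess by 0.005784 - 0.005248 = 0.0005366 mol in a total volume of 0.05492 L.
[OH^-] = 0.0005366/0.05492 = 0.009770 M, so pOH = 2.01 and pH = 14.00 - 2.01 = 11.99.

11.99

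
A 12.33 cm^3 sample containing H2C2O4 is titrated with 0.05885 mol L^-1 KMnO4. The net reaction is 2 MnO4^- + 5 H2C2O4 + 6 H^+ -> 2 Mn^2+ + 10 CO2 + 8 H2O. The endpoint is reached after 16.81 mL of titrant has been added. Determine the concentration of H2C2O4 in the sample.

0.201 M

n(KMnO4) = 0.05885 x 0.01681 = 0.0009893 mol.
From the balanced equation, 2 mol KMnO4 reacts with 5 mol H2C2O4, so n(H2C2O4) = 0.0009893 x 5/2 = 0.002473 mol.
[H2C2O4] = 0.002473 / 0.01233 L = 0.201 M.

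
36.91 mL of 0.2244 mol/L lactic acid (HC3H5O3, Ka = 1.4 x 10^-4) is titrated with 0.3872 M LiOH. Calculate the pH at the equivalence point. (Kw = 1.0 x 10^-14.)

8.50

n(HC3H5O3) = 0.2244 x 0.03691 = 0.008283 mol; V(LiOH) at equivalence = 0.008283/0.3872 = 0.02139 L.
At equivalence all the acid is converted to C3H5O3-; total volume = 0.03691 + 0.02139 = 0.05830 L, so [C3H5O3-] = 0.008283/0.05830 = 0.1421 M.
Kb = Kw/Ka = 1.0e-14 / 1.4 x 10^-4 = 7.14e-11.
[OH^-] = sqrt(Kb x [C3H5O3-]) = sqrt(7.14e-11 x 0.1421) = 3.19e-6 M.
pOH = 5.50, so pH = 14.00 - 5.50 = 8.50.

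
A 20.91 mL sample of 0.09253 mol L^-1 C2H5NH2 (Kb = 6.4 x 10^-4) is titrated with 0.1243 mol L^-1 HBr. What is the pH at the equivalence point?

n(C2H5NH2) = 0.09253 x 0.02091 = 0.001935 mol; V(HBr) at equivalence = 0.001935/0.1243 = 0.01557 L.
At equivalence the base is fully converted to C2H5NH3+; total volume = 0.03648 L, so [C2H5NH3+] = 0.001935/0.03648 = 0.05304 M.
Ka(C2H5NH3+) = Kw/Kb = 1.0e-14 / 6.4 x 10^-4 = 1.56e-11.
[H^+] = sqrt(Ka x [C2H5NH3+]) = sqrt(1.56e-11 x 0.05304) = 9.10e-7 M.
pH = -log(9.10e-7) = 6.04.

6.04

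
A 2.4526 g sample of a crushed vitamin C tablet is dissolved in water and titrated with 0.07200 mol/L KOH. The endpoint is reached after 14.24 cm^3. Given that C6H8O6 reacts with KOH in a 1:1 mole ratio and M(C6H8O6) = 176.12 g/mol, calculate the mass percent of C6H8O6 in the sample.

7.36%

n(KOH) = 0.07200 x 0.01424 = 0.001025 mol.
n(C6H8O6) = 0.001025 / 1 = 0.001025 mol.
mass of C6H8O6 = 0.001025 x 176.12 = 0.1806 g.
% purity = 0.1806 / 2.4526 x 100 = 7.36%.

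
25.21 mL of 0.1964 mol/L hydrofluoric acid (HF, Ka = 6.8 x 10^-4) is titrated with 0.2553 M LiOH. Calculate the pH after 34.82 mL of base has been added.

12.82

n(acid) = 0.1964 x 0.02521 = 0.004951 mol; n(LiOH) added = 0.2553 x 0.03482 = 0.008890 mol.
Base is in excess by 0.008890 - 0.004951 = 0.003938 mol in a total volume of 0.06003 L.
[OH^-] = 0.003938/0.06003 = 0.06561 M, so pOH = 1.18 and pH = 14.00 - 1.18 = 12.82.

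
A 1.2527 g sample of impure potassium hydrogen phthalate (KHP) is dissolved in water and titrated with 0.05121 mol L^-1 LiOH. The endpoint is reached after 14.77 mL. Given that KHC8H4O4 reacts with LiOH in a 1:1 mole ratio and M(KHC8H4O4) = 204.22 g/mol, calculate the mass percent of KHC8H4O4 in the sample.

n(LiOH) = 0.05121 x 0.01477 = 0.0007564 mol.
n(KHC8H4O4) = 0.0007564 / 1 = 0.0007564 mol.
mass of KHC8H4O4 = 0.0007564 x 204.22 = 0.1545 g.
% purity = 0.1545 / 1.2527 x 100 = 12.3%.

12.3%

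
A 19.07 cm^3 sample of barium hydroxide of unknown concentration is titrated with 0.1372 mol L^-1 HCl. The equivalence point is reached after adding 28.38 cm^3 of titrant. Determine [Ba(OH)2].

n(HCl) delivered = 0.1372 x 0.02838 = 0.003894 mol.
The reaction is 1 Ba(OH)2 + 2 HCl, so n(Ba(OH)2) = 0.003894 x 1/2 = 0.001947 mol.
[Ba(OH)2] = 0.001947 mol / 0.01907 L = 0.102 M.

0.102 M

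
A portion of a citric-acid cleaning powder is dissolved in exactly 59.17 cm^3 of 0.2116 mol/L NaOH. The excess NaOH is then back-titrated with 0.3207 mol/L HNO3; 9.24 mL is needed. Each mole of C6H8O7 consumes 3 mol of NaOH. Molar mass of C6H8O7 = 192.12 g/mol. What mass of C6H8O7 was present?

Total n(NaOH) added = 0.2116 x 0.05917 = 0.01252 mol.
n(HNO3) used = 0.3207 x 0.009240 = 0.002963 mol, which equals the excess n(NaOH).
So n(NaOH) consumed by the sample = 0.01252 - 0.002963 = 0.009557 mol.
n(C6H8O7) = 0.009557 / 3 = 0.003186 mol.
mass = 0.003186 mol x 192.12 g/mol = 0.612 g.

0.612 g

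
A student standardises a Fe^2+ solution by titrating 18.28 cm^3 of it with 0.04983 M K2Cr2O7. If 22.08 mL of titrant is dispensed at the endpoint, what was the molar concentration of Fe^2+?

n(K2Cr2O7) = 0.04983 x 0.02208 = 0.001100 mol.
From the balanced equation, 1 mol K2Cr2O7 reacts with 6 mol Fe^2+, so n(Fe^2+) = 0.001100 x 6/1 = 0.006601 mol.
[Fe^2+] = 0.006601 / 0.01828 L = 0.361 M.

0.361 M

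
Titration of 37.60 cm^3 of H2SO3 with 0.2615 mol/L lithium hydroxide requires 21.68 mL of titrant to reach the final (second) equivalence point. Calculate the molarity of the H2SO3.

n(LiOH) = 0.2615 x 0.02168 = 0.005669 mol.
At the final (second) equivalence point, 2 mol OH^- react per mol H2SO3, so n(H2SO3) = 0.005669 / 2 = 0.002835 mol.
[H2SO3] = 0.002835 / 0.03760 L = 0.0754 M.

0.0754 M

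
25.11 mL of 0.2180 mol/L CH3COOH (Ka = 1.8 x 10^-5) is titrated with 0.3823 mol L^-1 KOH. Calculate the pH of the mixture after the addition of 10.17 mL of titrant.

5.13

Initial n(CH3COOH) = 0.2180 x 0.02511 = 0.005474 mol.
n(KOH) added = 0.3823 x 0.01017 = 0.003888 mol, converting that many moles of CH3COOH to CH3COO-.
Remaining n(CH3COOH) = 0.001586 mol; n(CH3COO-) = 0.003888 mol.
By Henderson-Hasselbalch, pH = pKa + log([A^-]/[HA]) = 4.74 + log(0.003888/0.001586) = 4.74 + (+0.39) = 5.13.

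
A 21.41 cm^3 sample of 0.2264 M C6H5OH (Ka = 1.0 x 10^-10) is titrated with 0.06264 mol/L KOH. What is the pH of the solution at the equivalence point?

11.35

n(C6H5OH) = 0.2264 x 0.02141 = 0.004847 mol; V(KOH) at equivalence = 0.004847/0.06264 = 0.07738 L.
At equivalence all the acid is converted to C6H5O-; total volume = 0.02141 + 0.07738 = 0.09879 L, so [C6H5O-] = 0.004847/0.09879 = 0.04906 M.
Kb = Kw/Ka = 1.0e-14 / 1.0 x 10^-10 = 0.000100.
[OH^-] = sqrt(Kb x [C6H5O-]) = sqrt(0.000100 x 0.04906) = 0.00222 M.
pOH = 2.65, so pH = 14.00 - 2.65 = 11.35.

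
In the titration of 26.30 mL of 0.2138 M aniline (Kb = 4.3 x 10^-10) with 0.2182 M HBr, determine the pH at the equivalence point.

n(C6H5NH2) = 0.2138 x 0.02630 = 0.005623 mol; V(HBr) at equivalence = 0.005623/0.2182 = 0.02577 L.
At equivalence the base is fully converted to C6H5NH3+; total volume = 0.05207 L, so [C6H5NH3+] = 0.005623/0.05207 = 0.1080 M.
Ka(C6H5NH3+) = Kw/Kb = 1.0e-14 / 4.3 x 10^-10 = 2.33e-5.
[H^+] = sqrt(Ka x [C6H5NH3+]) = sqrt(2.33e-5 x 0.1080) = 0.00158 M.
pH = -log(0.00158) = 2.80.

2.80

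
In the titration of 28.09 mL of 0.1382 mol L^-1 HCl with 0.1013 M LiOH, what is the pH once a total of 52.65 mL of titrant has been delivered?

n(acid) = 0.1382 x 0.02809 = 0.003882 mol; n(LiOH) added = 0.1013 x 0.05265 = 0.005333 mol.
Base is in excess by 0.005333 - 0.003882 = 0.001451 mol in a total volume of 0.08074 L.
[OH^-] = 0.001451/0.08074 = 0.01798 M, so pOH = 1.75 and pH = 14.00 - 1.75 = 12.25.

12.25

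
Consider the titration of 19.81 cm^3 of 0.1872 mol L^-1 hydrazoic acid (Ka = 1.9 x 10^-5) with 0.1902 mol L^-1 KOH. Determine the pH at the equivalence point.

8.85

n(HN3) = 0.1872 x 0.01981 = 0.003708 mol; V(KOH) at equivalence = 0.003708/0.1902 = 0.01950 L.
At equivalence all the acid is converted to N3-; total volume = 0.01981 + 0.01950 = 0.03931 L, so [N3-] = 0.003708/0.03931 = 0.09434 M.
Kb = Kw/Ka = 1.0e-14 / 1.9 x 10^-5 = 5.26e-10.
[OH^-] = sqrt(Kb x [N3-]) = sqrt(5.26e-10 x 0.09434) = 7.05e-6 M.
pOH = 5.15, so pH = 14.00 - 5.15 = 8.85.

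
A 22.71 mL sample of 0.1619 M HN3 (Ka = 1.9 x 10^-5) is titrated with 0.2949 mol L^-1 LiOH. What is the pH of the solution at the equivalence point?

8.87

n(HN3) = 0.1619 x 0.02271 = 0.003677 mol; V(LiOH) at equivalence = 0.003677/0.2949 = 0.01247 L.
At equivalence all the acid is converted to N3-; total volume = 0.02271 + 0.01247 = 0.03518 L, so [N3-] = 0.003677/0.03518 = 0.1045 M.
Kb = Kw/Ka = 1.0e-14 / 1.9 x 10^-5 = 5.26e-10.
[OH^-] = sqrt(Kb x [N3-]) = sqrt(5.26e-10 x 0.1045) = 7.42e-6 M.
pOH = 5.13, so pH = 14.00 - 5.13 = 8.87.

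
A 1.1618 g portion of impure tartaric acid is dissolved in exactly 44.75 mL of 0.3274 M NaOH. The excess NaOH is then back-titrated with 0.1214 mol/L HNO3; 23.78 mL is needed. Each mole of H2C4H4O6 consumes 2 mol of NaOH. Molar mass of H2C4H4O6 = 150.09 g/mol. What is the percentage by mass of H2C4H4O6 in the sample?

Total n(NaOH) added = 0.3274 x 0.04475 = 0.01465 mol.
n(HNO3) used = 0.1214 x 0.02378 = 0.002887 mol, which equals the excess n(NaOH).
So n(NaOH) consumed by the sample = 0.01465 - 0.002887 = 0.01176 mol.
n(H2C4H4O6) = 0.01176 / 2 = 0.005882 mol.
mass H2C4H4O6 = 0.005882 x 150.09 = 0.8828 g, so %H2C4H4O6 = 0.8828/1.1618 x 100 = 76.0%.

76.0%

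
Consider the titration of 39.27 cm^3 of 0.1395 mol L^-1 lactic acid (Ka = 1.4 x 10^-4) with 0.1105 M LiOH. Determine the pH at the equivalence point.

n(HC3H5O3) = 0.1395 x 0.03927 = 0.005478 mol; V(LiOH) at equivalence = 0.005478/0.1105 = 0.04958 L.
At equivalence all the acid is converted to C3H5O3-; total volume = 0.03927 + 0.04958 = 0.08885 L, so [C3H5O3-] = 0.005478/0.08885 = 0.06166 M.
Kb = Kw/Ka = 1.0e-14 / 1.4 x 10^-4 = 7.14e-11.
[OH^-] = sqrt(Kb x [C3H5O3-]) = sqrt(7.14e-11 x 0.06166) = 2.10e-6 M.
pOH = 5.68, so pH = 14.00 - 5.68 = 8.32.

8.32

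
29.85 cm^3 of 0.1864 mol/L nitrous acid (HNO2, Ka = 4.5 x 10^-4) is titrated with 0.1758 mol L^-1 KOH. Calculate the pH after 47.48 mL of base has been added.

12.56

n(acid) = 0.1864 x 0.02985 = 0.005564 mol; n(KOH) added = 0.1758 x 0.04748 = 0.008347 mol.
Base is in excess by 0.008347 - 0.005564 = 0.002783 mol in a total volume of 0.07733 L.
[OH^-] = 0.002783/0.07733 = 0.03599 M, so pOH = 1.44 and pH = 14.00 - 1.44 = 12.56.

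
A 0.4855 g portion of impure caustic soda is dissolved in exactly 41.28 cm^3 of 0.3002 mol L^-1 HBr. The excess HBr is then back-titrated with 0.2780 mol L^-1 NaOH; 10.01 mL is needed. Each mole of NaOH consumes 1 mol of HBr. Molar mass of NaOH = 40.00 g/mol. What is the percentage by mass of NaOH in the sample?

79.2%

Total n(HBr) added = 0.3002 x 0.04128 = 0.01239 mol.
n(NaOH) used = 0.2780 x 0.01001 = 0.002783 mol, which equals the excess n(HBr).
So n(HBr) consumed by the sample = 0.01239 - 0.002783 = 0.009609 mol.
n(NaOH) = 0.009609 / 1 = 0.009609 mol.
mass NaOH = 0.009609 x 40.00 = 0.3844 g, so %NaOH = 0.3844/0.4855 x 100 = 79.2%.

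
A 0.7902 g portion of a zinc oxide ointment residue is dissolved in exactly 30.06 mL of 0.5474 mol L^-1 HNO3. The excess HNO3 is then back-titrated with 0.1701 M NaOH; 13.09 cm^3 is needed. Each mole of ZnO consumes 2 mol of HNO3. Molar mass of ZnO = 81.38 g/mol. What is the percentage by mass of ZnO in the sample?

73.3%

Total n(HNO3) added = 0.5474 x 0.03006 = 0.01645 mol.
n(NaOH) used = 0.1701 x 0.01309 = 0.002227 mol, which equals the excess n(HNO3).
So n(HNO3) consumed by the sample = 0.01645 - 0.002227 = 0.01423 mol.
n(ZnO) = 0.01423 / 2 = 0.007114 mol.
mass ZnO = 0.007114 x 81.38 = 0.5789 g, so %ZnO = 0.5789/0.7902 x 100 = 73.3%.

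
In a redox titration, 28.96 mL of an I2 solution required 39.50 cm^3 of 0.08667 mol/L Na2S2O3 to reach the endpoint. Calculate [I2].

0.0591 M

n(Na2S2O3) = 0.08667 x 0.03950 = 0.003423 mol.
From the balanced equation, 2 mol Na2S2O3 reacts with 1 mol I2, so n(I2) = 0.003423 x 1/2 = 0.001712 mol.
[I2] = 0.001712 / 0.02896 L = 0.0591 M.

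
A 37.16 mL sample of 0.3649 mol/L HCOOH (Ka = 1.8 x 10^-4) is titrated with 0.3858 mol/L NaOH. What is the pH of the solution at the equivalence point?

n(HCOOH) = 0.3649 x 0.03716 = 0.01356 mol; V(NaOH) at equivalence = 0.01356/0.3858 = 0.03515 L.
At equivalence all the acid is converted to HCOO-; total volume = 0.03716 + 0.03515 = 0.07231 L, so [HCOO-] = 0.01356/0.07231 = 0.1875 M.
Kb = Kw/Ka = 1.0e-14 / 1.8 x 10^-4 = 5.56e-11.
[OH^-] = sqrt(Kb x [HCOO-]) = sqrt(5.56e-11 x 0.1875) = 3.23e-6 M.
pOH = 5.49, so pH = 14.00 - 5.49 = 8.51.

8.51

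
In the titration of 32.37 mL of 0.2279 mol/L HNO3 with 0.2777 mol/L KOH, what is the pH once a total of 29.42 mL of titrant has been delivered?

12.11

n(acid) = 0.2279 x 0.03237 = 0.007377 mol; n(KOH) added = 0.2777 x 0.02942 = 0.008170 mol.
Base is in excess by 0.008170 - 0.007377 = 0.0007928 mol in a total volume of 0.06179 L.
[OH^-] = 0.0007928/0.06179 = 0.01283 M, so pOH = 1.89 and pH = 14.00 - 1.89 = 12.11.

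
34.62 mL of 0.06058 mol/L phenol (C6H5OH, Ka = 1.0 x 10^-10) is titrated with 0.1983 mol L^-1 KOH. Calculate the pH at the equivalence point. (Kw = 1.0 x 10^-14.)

11.33

n(C6H5OH) = 0.06058 x 0.03462 = 0.002097 mol; V(KOH) at equivalence = 0.002097/0.1983 = 0.01058 L.
At equivalence all the acid is converted to C6H5O-; total volume = 0.03462 + 0.01058 = 0.04520 L, so [C6H5O-] = 0.002097/0.04520 = 0.04640 M.
Kb = Kw/Ka = 1.0e-14 / 1.0 x 10^-10 = 0.000100.
[OH^-] = sqrt(Kb x [C6H5O-]) = sqrt(0.000100 x 0.04640) = 0.00215 M.
pOH = 2.67, so pH = 14.00 - 2.67 = 11.33.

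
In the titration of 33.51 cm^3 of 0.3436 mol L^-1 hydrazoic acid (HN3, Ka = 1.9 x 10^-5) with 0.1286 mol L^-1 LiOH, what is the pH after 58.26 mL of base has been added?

4.99

Initial n(HN3) = 0.3436 x 0.03351 = 0.01151 mol.
n(LiOH) added = 0.1286 x 0.05826 = 0.007492 mol, converting that many moles of HN3 to N3-.
Remaining n(HN3) = 0.004022 mol; n(N3-) = 0.007492 mol.
By Henderson-Hasselbalch, pH = pKa + log([A^-]/[HA]) = 4.72 + log(0.007492/0.004022) = 4.72 + (+0.27) = 4.99.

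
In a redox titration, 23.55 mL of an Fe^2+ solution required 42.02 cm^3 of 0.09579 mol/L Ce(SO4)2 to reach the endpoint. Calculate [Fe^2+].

0.171 M

n(Ce(SO4)2) = 0.09579 x 0.04202 = 0.004025 mol.
From the balanced equation, 1 mol Ce(SO4)2 reacts with 1 mol Fe^2+, so n(Fe^2+) = 0.004025 x 1/1 = 0.004025 mol.
[Fe^2+] = 0.004025 / 0.02355 L = 0.171 M.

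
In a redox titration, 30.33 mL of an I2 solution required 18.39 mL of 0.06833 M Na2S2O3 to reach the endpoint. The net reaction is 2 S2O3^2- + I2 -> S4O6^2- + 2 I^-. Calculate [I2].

n(Na2S2O3) = 0.06833 x 0.01839 = 0.001257 mol.
From the balanced equation, 2 mol Na2S2O3 reacts with 1 mol I2, so n(I2) = 0.001257 x 1/2 = 0.0006283 mol.
[I2] = 0.0006283 / 0.03033 L = 0.0207 M.

0.0207 M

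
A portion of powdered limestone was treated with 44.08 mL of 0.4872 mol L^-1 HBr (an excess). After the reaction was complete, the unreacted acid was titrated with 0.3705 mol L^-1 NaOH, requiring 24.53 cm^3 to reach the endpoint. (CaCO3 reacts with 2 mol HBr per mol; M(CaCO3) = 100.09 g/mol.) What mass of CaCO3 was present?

0.620 g

Total n(HBr) added = 0.4872 x 0.04408 = 0.02148 mol.
n(NaOH) used = 0.3705 x 0.02453 = 0.009088 mol, which equals the excess n(HBr).
So n(HBr) consumed by the sample = 0.02148 - 0.009088 = 0.01239 mol.
n(CaCO3) = 0.01239 / 2 = 0.006194 mol.
mass = 0.006194 mol x 100.09 g/mol = 0.620 g.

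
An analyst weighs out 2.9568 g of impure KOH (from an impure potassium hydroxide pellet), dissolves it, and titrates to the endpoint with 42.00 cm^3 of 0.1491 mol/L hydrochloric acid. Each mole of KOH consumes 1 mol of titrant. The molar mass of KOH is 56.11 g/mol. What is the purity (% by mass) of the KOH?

11.9%

n(HCl) = 0.1491 x 0.04200 = 0.006262 mol.
n(KOH) = 0.006262 / 1 = 0.006262 mol.
mass of KOH = 0.006262 x 56.11 = 0.3514 g.
% purity = 0.3514 / 2.9568 x 100 = 11.9%.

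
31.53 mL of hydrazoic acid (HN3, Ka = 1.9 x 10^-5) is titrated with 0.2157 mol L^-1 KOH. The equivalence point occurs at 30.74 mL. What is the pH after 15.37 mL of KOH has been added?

4.72

15.37 mL is exactly half the equivalence volume (30.74/2), i.e. the half-equivalence point.
There, n(HA) = n(A^-), so pH = pKa = -log(1.9 x 10^-5) = 4.72.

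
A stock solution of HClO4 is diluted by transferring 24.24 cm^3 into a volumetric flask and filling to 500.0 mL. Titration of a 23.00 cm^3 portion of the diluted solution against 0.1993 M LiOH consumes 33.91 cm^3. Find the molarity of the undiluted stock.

n(LiOH) = 0.1993 x 0.03391 = 0.006758 mol.
n(HClO4) in the aliquot = 0.006758 mol.
[diluted HClO4] = 0.006758 / 0.02300 = 0.2938 M.
Dilution factor = 500.0/24.24 = 20.63, so [stock] = 0.2938 x 20.63 = 6.06 M.

6.06 M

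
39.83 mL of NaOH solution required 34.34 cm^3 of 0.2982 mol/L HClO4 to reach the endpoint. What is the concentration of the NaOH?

n(HClO4) delivered = 0.2982 x 0.03434 = 0.01024 mol.
For a 1:1 reaction, n(NaOH) = 0.01024 mol.
[NaOH] = 0.01024 mol / 0.03983 L = 0.257 M.

0.257 M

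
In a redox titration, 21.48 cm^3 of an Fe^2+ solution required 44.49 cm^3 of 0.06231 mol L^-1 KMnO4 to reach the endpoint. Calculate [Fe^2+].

0.645 M

n(KMnO4) = 0.06231 x 0.04449 = 0.002772 mol.
From the balanced equation, 1 mol KMnO4 reacts with 5 mol Fe^2+, so n(Fe^2+) = 0.002772 x 5/1 = 0.01386 mol.
[Fe^2+] = 0.01386 / 0.02148 L = 0.645 M.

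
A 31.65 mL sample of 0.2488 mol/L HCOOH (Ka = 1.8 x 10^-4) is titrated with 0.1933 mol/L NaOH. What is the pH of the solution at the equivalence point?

8.39

n(HCOOH) = 0.2488 x 0.03165 = 0.007875 mol; V(NaOH) at equivalence = 0.007875/0.1933 = 0.04074 L.
At equivalence all the acid is converted to HCOO-; total volume = 0.03165 + 0.04074 = 0.07239 L, so [HCOO-] = 0.007875/0.07239 = 0.1088 M.
Kb = Kw/Ka = 1.0e-14 / 1.8 x 10^-4 = 5.56e-11.
[OH^-] = sqrt(Kb x [HCOO-]) = sqrt(5.56e-11 x 0.1088) = 2.46e-6 M.
pOH = 5.61, so pH = 14.00 - 5.61 = 8.39.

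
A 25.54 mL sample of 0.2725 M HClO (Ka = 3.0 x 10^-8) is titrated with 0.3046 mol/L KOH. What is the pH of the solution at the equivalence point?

n(HClO) = 0.2725 x 0.02554 = 0.006960 mol; V(KOH) at equivalence = 0.006960/0.3046 = 0.02285 L.
At equivalence all the acid is converted to ClO-; total volume = 0.02554 + 0.02285 = 0.04839 L, so [ClO-] = 0.006960/0.04839 = 0.1438 M.
Kb = Kw/Ka = 1.0e-14 / 3.0 x 10^-8 = 3.33e-7.
[OH^-] = sqrt(Kb x [ClO-]) = sqrt(3.33e-7 x 0.1438) = 0.000219 M.
pOH = 3.66, so pH = 14.00 - 3.66 = 10.34.

10.34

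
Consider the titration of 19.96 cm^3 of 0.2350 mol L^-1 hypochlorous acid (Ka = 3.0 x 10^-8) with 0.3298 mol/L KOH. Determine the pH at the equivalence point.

n(HClO) = 0.2350 x 0.01996 = 0.004691 mol; V(KOH) at equivalence = 0.004691/0.3298 = 0.01422 L.
At equivalence all the acid is converted to ClO-; total volume = 0.01996 + 0.01422 = 0.03418 L, so [ClO-] = 0.004691/0.03418 = 0.1372 M.
Kb = Kw/Ka = 1.0e-14 / 3.0 x 10^-8 = 3.33e-7.
[OH^-] = sqrt(Kb x [ClO-]) = sqrt(3.33e-7 x 0.1372) = 0.000214 M.
pOH = 3.67, so pH = 14.00 - 3.67 = 10.33.

10.33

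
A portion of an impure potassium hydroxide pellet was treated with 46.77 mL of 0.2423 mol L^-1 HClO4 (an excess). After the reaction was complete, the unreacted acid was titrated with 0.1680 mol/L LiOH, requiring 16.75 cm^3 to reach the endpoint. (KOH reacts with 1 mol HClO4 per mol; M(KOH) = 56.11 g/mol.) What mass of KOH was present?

Total n(HClO4) added = 0.2423 x 0.04677 = 0.01133 mol.
n(LiOH) used = 0.1680 x 0.01675 = 0.002814 mol, which equals the excess n(HClO4).
So n(HClO4) consumed by the sample = 0.01133 - 0.002814 = 0.008518 mol.
n(KOH) = 0.008518 / 1 = 0.008518 mol.
mass = 0.008518 mol x 56.11 g/mol = 0.478 g.

0.478 g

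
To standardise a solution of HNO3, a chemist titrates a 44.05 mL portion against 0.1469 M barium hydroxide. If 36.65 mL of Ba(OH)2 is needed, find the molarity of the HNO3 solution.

0.244 M

n(Ba(OH)2) delivered = 0.1469 x 0.03665 = 0.005384 mol.
The reaction is 2 HNO3 + 1 Ba(OH)2, so n(HNO3) = 0.005384 x 2/1 = 0.01077 mol.
[HNO3] = 0.01077 mol / 0.04405 L = 0.244 M.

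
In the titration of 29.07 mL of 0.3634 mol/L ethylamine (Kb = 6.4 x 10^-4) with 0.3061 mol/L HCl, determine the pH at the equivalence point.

5.79

n(C2H5NH2) = 0.3634 x 0.02907 = 0.01056 mol; V(HCl) at equivalence = 0.01056/0.3061 = 0.03451 L.
At equivalence the base is fully converted to C2H5NH3+; total volume = 0.06358 L, so [C2H5NH3+] = 0.01056/0.06358 = 0.1661 M.
Ka(C2H5NH3+) = Kw/Kb = 1.0e-14 / 6.4 x 10^-4 = 1.56e-11.
[H^+] = sqrt(Ka x [C2H5NH3+]) = sqrt(1.56e-11 x 0.1661) = 1.61e-6 M.
pH = -log(1.61e-6) = 5.79.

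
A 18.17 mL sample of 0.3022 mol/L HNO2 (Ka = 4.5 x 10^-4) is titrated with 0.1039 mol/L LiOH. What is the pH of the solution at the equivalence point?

8.12

n(HNO2) = 0.3022 x 0.01817 = 0.005491 mol; V(LiOH) at equivalence = 0.005491/0.1039 = 0.05285 L.
At equivalence all the acid is converted to NO2-; total volume = 0.01817 + 0.05285 = 0.07102 L, so [NO2-] = 0.005491/0.07102 = 0.07732 M.
Kb = Kw/Ka = 1.0e-14 / 4.5 x 10^-4 = 2.22e-11.
[OH^-] = sqrt(Kb x [NO2-]) = sqrt(2.22e-11 x 0.07732) = 1.31e-6 M.
pOH = 5.88, so pH = 14.00 - 5.88 = 8.12.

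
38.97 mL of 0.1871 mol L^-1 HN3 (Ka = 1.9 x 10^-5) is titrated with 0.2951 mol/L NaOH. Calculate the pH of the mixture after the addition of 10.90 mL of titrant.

4.62

Initial n(HN3) = 0.1871 x 0.03897 = 0.007291 mol.
n(NaOH) added = 0.2951 x 0.01090 = 0.003217 mol, converting that many moles of HN3 to N3-.
Remaining n(HN3) = 0.004075 mol; n(N3-) = 0.003217 mol.
By Henderson-Hasselbalch, pH = pKa + log([A^-]/[HA]) = 4.72 + log(0.003217/0.004075) = 4.72 + (-0.10) = 4.62.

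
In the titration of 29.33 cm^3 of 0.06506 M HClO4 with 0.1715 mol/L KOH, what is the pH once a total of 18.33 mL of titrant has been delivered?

n(acid) = 0.06506 x 0.02933 = 0.001908 mol; n(KOH) added = 0.1715 x 0.01833 = 0.003144 mol.
Base is in excess by 0.003144 - 0.001908 = 0.001235 mol in a total volume of 0.04766 L.
[OH^-] = 0.001235/0.04766 = 0.02592 M, so pOH = 1.59 and pH = 14.00 - 1.59 = 12.41.

12.41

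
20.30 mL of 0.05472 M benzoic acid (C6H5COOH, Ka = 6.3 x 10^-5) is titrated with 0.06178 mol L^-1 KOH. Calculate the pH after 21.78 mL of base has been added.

11.75

n(acid) = 0.05472 x 0.02030 = 0.001111 mol; n(KOH) added = 0.06178 x 0.02178 = 0.001346 mol.
Base is in excess by 0.001346 - 0.001111 = 0.0002348 mol in a total volume of 0.04208 L.
[OH^-] = 0.0002348/0.04208 = 0.005579 M, so pOH = 2.25 and pH = 14.00 - 2.25 = 11.75.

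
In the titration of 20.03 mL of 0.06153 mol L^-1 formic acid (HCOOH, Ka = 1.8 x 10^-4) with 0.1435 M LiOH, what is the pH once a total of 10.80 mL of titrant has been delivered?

12.01

n(acid) = 0.06153 x 0.02003 = 0.001232 mol; n(LiOH) added = 0.1435 x 0.01080 = 0.001550 mol.
Base is in excess by 0.001550 - 0.001232 = 0.0003174 mol in a total volume of 0.03083 L.
[OH^-] = 0.0003174/0.03083 = 0.01029 M, so pOH = 1.99 and pH = 14.00 - 1.99 = 12.01.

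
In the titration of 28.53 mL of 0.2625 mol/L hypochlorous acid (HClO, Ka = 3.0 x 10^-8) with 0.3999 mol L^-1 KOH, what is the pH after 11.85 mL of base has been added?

Initial n(HClO) = 0.2625 x 0.02853 = 0.007489 mol.
n(KOH) added = 0.3999 x 0.01185 = 0.004739 mol, converting that many moles of HClO to ClO-.
Remaining n(HClO) = 0.002750 mol; n(ClO-) = 0.004739 mol.
By Henderson-Hasselbalch, pH = pKa + log([A^-]/[HA]) = 7.52 + log(0.004739/0.002750) = 7.52 + (+0.24) = 7.76.

7.76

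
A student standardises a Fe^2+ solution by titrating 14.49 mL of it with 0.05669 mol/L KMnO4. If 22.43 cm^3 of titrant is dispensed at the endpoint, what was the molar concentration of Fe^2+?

n(KMnO4) = 0.05669 x 0.02243 = 0.001272 mol.
From the balanced equation, 1 mol KMnO4 reacts with 5 mol Fe^2+, so n(Fe^2+) = 0.001272 x 5/1 = 0.006358 mol.
[Fe^2+] = 0.006358 / 0.01449 L = 0.439 M.

0.439 M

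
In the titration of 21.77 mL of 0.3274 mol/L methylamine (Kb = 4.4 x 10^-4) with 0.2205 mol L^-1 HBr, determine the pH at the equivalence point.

5.76

n(CH3NH2) = 0.3274 x 0.02177 = 0.007127 mol; V(HBr) at equivalence = 0.007127/0.2205 = 0.03232 L.
At equivalence the base is fully converted to CH3NH3+; total volume = 0.05409 L, so [CH3NH3+] = 0.007127/0.05409 = 0.1318 M.
Ka(CH3NH3+) = Kw/Kb = 1.0e-14 / 4.4 x 10^-4 = 2.27e-11.
[H^+] = sqrt(Ka x [CH3NH3+]) = sqrt(2.27e-11 x 0.1318) = 1.73e-6 M.
pH = -log(1.73e-6) = 5.76.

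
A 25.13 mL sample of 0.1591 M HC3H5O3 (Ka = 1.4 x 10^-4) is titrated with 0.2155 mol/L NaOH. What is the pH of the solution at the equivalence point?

8.41

n(HC3H5O3) = 0.1591 x 0.02513 = 0.003998 mol; V(NaOH) at equivalence = 0.003998/0.2155 = 0.01855 L.
At equivalence all the acid is converted to C3H5O3-; total volume = 0.02513 + 0.01855 = 0.04368 L, so [C3H5O3-] = 0.003998/0.04368 = 0.09153 M.
Kb = Kw/Ka = 1.0e-14 / 1.4 x 10^-4 = 7.14e-11.
[OH^-] = sqrt(Kb x [C3H5O3-]) = sqrt(7.14e-11 x 0.09153) = 2.56e-6 M.
pOH = 5.59, so pH = 14.00 - 5.59 = 8.41.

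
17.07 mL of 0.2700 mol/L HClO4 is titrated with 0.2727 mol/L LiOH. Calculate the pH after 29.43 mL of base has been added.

12.87

n(acid) = 0.2700 x 0.01707 = 0.004609 mol; n(LiOH) added = 0.2727 x 0.02943 = 0.008026 mol.
Base is in excess by 0.008026 - 0.004609 = 0.003417 mol in a total volume of 0.04650 L.
[OH^-] = 0.003417/0.04650 = 0.07348 M, so pOH = 1.13 and pH = 14.00 - 1.13 = 12.87.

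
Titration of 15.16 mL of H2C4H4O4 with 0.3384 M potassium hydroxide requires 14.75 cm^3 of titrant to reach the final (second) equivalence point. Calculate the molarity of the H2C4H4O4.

n(KOH) = 0.3384 x 0.01475 = 0.004991 mol.
At the final (second) equivalence point, 2 mol OH^- react per mol H2C4H4O4, so n(H2C4H4O4) = 0.004991 / 2 = 0.002496 mol.
[H2C4H4O4] = 0.002496 / 0.01516 L = 0.165 M.

0.165 M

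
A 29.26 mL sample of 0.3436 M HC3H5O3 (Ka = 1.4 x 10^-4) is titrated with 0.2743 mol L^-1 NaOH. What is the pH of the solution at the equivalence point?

n(HC3H5O3) = 0.3436 x 0.02926 = 0.01005 mol; V(NaOH) at equivalence = 0.01005/0.2743 = 0.03665 L.
At equivalence all the acid is converted to C3H5O3-; total volume = 0.02926 + 0.03665 = 0.06591 L, so [C3H5O3-] = 0.01005/0.06591 = 0.1525 M.
Kb = Kw/Ka = 1.0e-14 / 1.4 x 10^-4 = 7.14e-11.
[OH^-] = sqrt(Kb x [C3H5O3-]) = sqrt(7.14e-11 x 0.1525) = 3.30e-6 M.
pOH = 5.48, so pH = 14.00 - 5.48 = 8.52.

8.52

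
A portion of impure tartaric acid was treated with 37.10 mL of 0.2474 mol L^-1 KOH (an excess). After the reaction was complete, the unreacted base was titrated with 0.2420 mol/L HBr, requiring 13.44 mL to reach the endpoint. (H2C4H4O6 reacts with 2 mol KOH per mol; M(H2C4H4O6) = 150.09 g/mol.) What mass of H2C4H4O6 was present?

Total n(KOH) added = 0.2474 x 0.03710 = 0.009179 mol.
n(HBr) used = 0.2420 x 0.01344 = 0.003252 mol, which equals the excess n(KOH).
So n(KOH) consumed by the sample = 0.009179 - 0.003252 = 0.005926 mol.
n(H2C4H4O6) = 0.005926 / 2 = 0.002963 mol.
mass = 0.002963 mol x 150.09 g/mol = 0.445 g.

0.445 g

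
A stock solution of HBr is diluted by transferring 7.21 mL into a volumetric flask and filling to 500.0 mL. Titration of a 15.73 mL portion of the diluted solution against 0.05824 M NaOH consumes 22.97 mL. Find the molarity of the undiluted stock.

5.90 M

n(NaOH) = 0.05824 x 0.02297 = 0.001338 mol.
n(HBr) in the aliquot = 0.001338 mol.
[diluted HBr] = 0.001338 / 0.01573 = 0.08505 M.
Dilution factor = 500.0/7.210 = 69.35, so [stock] = 0.08505 x 69.35 = 5.90 M.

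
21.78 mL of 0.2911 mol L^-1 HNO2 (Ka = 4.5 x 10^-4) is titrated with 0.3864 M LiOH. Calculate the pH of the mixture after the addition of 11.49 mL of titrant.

3.72

Initial n(HNO2) = 0.2911 x 0.02178 = 0.006340 mol.
n(LiOH) added = 0.3864 x 0.01149 = 0.004440 mol, converting that many moles of HNO2 to NO2-.
Remaining n(HNO2) = 0.001900 mol; n(NO2-) = 0.004440 mol.
By Henderson-Hasselbalch, pH = pKa + log([A^-]/[HA]) = 3.35 + log(0.004440/0.001900) = 3.35 + (+0.37) = 3.72.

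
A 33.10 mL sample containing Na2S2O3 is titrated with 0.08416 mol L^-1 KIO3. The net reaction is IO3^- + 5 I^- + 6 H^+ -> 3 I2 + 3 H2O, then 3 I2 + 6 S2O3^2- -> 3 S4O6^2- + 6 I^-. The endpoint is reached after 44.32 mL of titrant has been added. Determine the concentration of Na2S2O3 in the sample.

n(KIO3) = 0.08416 x 0.04432 = 0.003730 mol.
From the balanced equation, 1 mol KIO3 reacts with 6 mol Na2S2O3, so n(Na2S2O3) = 0.003730 x 6/1 = 0.02238 mol.
[Na2S2O3] = 0.02238 / 0.03310 L = 0.676 M.

0.676 M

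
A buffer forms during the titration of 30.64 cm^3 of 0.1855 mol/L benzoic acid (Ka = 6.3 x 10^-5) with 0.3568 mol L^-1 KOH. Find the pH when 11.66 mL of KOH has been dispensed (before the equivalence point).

4.64

Initial n(C6H5COOH) = 0.1855 x 0.03064 = 0.005684 mol.
n(KOH) added = 0.3568 x 0.01166 = 0.004160 mol, converting that many moles of C6H5COOH to C6H5COO-.
Remaining n(C6H5COOH) = 0.001523 mol; n(C6H5COO-) = 0.004160 mol.
By Henderson-Hasselbalch, pH = pKa + log([A^-]/[HA]) = 4.20 + log(0.004160/0.001523) = 4.20 + (+0.44) = 4.64.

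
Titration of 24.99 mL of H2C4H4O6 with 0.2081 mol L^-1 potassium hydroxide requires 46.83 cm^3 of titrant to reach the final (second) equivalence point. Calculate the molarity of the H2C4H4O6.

0.195 M

n(KOH) = 0.2081 x 0.04683 = 0.009745 mol.
At the final (second) equivalence point, 2 mol OH^- react per mol H2C4H4O6, so n(H2C4H4O6) = 0.009745 / 2 = 0.004873 mol.
[H2C4H4O6] = 0.004873 / 0.02499 L = 0.195 M.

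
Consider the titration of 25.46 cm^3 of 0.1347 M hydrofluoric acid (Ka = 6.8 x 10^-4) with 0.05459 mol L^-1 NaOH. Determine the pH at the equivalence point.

7.88

n(HF) = 0.1347 x 0.02546 = 0.003429 mol; V(NaOH) at equivalence = 0.003429/0.05459 = 0.06282 L.
At equivalence all the acid is converted to F-; total volume = 0.02546 + 0.06282 = 0.08828 L, so [F-] = 0.003429/0.08828 = 0.03885 M.
Kb = Kw/Ka = 1.0e-14 / 6.8 x 10^-4 = 1.47e-11.
[OH^-] = sqrt(Kb x [F-]) = sqrt(1.47e-11 x 0.03885) = 7.56e-7 M.
pOH = 6.12, so pH = 14.00 - 6.12 = 7.88.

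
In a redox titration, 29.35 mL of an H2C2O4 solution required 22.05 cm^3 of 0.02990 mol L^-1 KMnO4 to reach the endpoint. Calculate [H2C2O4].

0.0562 M

n(KMnO4) = 0.02990 x 0.02205 = 0.0006593 mol.
From the balanced equation, 2 mol KMnO4 reacts with 5 mol H2C2O4, so n(H2C2O4) = 0.0006593 x 5/2 = 0.001648 mol.
[H2C2O4] = 0.001648 / 0.02935 L = 0.0562 M.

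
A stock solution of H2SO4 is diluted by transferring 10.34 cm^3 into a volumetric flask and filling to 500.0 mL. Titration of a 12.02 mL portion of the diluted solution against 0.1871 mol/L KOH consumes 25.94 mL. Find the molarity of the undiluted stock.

9.76 M

n(KOH) = 0.1871 x 0.02594 = 0.004853 mol.
n(H2SO4) in the aliquot = 0.004853 x 1/2 = 0.002427 mol.
[diluted H2SO4] = 0.002427 / 0.01202 = 0.2019 M.
Dilution factor = 500.0/10.34 = 48.36, so [stock] = 0.2019 x 48.36 = 9.76 M.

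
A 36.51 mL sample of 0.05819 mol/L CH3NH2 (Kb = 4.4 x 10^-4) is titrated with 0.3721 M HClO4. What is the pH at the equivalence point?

n(CH3NH2) = 0.05819 x 0.03651 = 0.002125 mol; V(HClO4) at equivalence = 0.002125/0.3721 = 0.005710 L.
At equivalence the base is fully converted to CH3NH3+; total volume = 0.04222 L, so [CH3NH3+] = 0.002125/0.04222 = 0.05032 M.
Ka(CH3NH3+) = Kw/Kb = 1.0e-14 / 4.4 x 10^-4 = 2.27e-11.
[H^+] = sqrt(Ka x [CH3NH3+]) = sqrt(2.27e-11 x 0.05032) = 1.07e-6 M.
pH = -log(1.07e-6) = 5.97.

5.97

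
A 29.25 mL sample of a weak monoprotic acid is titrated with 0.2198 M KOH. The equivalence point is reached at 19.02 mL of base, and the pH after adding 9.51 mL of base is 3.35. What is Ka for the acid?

9.51 mL is half of the equivalence volume, so this is the half-equivalence point where [HA] = [A^-].
At half-equivalence pH = pKa, so pKa = 3.35.
Ka = 10^(-3.35) = 4.5 x 10^-4.

4.5 x 10^-4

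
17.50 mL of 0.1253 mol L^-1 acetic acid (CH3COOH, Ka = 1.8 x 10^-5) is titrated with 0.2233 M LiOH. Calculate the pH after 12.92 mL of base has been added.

n(acid) = 0.1253 x 0.01750 = 0.002193 mol; n(LiOH) added = 0.2233 x 0.01292 = 0.002885 mol.
Base is in excess by 0.002885 - 0.002193 = 0.0006923 mol in a total volume of 0.03042 L.
[OH^-] = 0.0006923/0.03042 = 0.02276 M, so pOH = 1.64 and pH = 14.00 - 1.64 = 12.36.

12.36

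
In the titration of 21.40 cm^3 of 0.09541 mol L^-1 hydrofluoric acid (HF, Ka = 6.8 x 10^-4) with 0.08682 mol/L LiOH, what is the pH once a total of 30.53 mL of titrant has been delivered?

12.07

n(acid) = 0.09541 x 0.02140 = 0.002042 mol; n(LiOH) added = 0.08682 x 0.03053 = 0.002651 mol.
Base is in excess by 0.002651 - 0.002042 = 0.0006088 mol in a total volume of 0.05193 L.
[OH^-] = 0.0006088/0.05193 = 0.01172 M, so pOH = 1.93 and pH = 14.00 - 1.93 = 12.07.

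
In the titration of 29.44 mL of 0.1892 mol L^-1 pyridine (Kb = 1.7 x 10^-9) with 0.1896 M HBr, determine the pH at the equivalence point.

n(C5H5N) = 0.1892 x 0.02944 = 0.005570 mol; V(HBr) at equivalence = 0.005570/0.1896 = 0.02938 L.
At equivalence the base is fully converted to C5H5NH+; total volume = 0.05882 L, so [C5H5NH+] = 0.005570/0.05882 = 0.09470 M.
Ka(C5H5NH+) = Kw/Kb = 1.0e-14 / 1.7 x 10^-9 = 5.88e-6.
[H^+] = sqrt(Ka x [C5H5NH+]) = sqrt(5.88e-6 x 0.09470) = 0.000746 M.
pH = -log(0.000746) = 3.13.

3.13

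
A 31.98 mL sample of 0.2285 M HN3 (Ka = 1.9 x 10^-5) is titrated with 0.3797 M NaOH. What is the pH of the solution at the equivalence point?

n(HN3) = 0.2285 x 0.03198 = 0.007307 mol; V(NaOH) at equivalence = 0.007307/0.3797 = 0.01925 L.
At equivalence all the acid is converted to N3-; total volume = 0.03198 + 0.01925 = 0.05123 L, so [N3-] = 0.007307/0.05123 = 0.1427 M.
Kb = Kw/Ka = 1.0e-14 / 1.9 x 10^-5 = 5.26e-10.
[OH^-] = sqrt(Kb x [N3-]) = sqrt(5.26e-10 x 0.1427) = 8.66e-6 M.
pOH = 5.06, so pH = 14.00 - 5.06 = 8.94.

8.94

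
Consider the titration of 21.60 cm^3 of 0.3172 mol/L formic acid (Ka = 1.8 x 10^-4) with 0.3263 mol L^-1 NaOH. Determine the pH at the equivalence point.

8.48

n(HCOOH) = 0.3172 x 0.02160 = 0.006852 mol; V(NaOH) at equivalence = 0.006852/0.3263 = 0.02100 L.
At equivalence all the acid is converted to HCOO-; total volume = 0.02160 + 0.02100 = 0.04260 L, so [HCOO-] = 0.006852/0.04260 = 0.1608 M.
Kb = Kw/Ka = 1.0e-14 / 1.8 x 10^-4 = 5.56e-11.
[OH^-] = sqrt(Kb x [HCOO-]) = sqrt(5.56e-11 x 0.1608) = 2.99e-6 M.
pOH = 5.52, so pH = 14.00 - 5.52 = 8.48.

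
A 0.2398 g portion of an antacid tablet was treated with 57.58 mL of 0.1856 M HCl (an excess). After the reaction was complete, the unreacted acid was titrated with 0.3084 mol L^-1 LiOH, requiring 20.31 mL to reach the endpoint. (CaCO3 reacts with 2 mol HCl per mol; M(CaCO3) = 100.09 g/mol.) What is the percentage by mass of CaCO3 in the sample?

92.3%

Total n(HCl) added = 0.1856 x 0.05758 = 0.01069 mol.
n(LiOH) used = 0.3084 x 0.02031 = 0.006264 mol, which equals the excess n(HCl).
So n(HCl) consumed by the sample = 0.01069 - 0.006264 = 0.004423 mol.
n(CaCO3) = 0.004423 / 2 = 0.002212 mol.
mass CaCO3 = 0.002212 x 100.09 = 0.2214 g, so %CaCO3 = 0.2214/0.2398 x 100 = 92.3%.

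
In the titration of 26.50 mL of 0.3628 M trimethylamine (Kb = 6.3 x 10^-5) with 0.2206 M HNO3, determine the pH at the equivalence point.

n((CH3)3N) = 0.3628 x 0.02650 = 0.009614 mol; V(HNO3) at equivalence = 0.009614/0.2206 = 0.04358 L.
At equivalence the base is fully converted to (CH3)3NH+; total volume = 0.07008 L, so [(CH3)3NH+] = 0.009614/0.07008 = 0.1372 M.
Ka((CH3)3NH+) = Kw/Kb = 1.0e-14 / 6.3 x 10^-5 = 1.59e-10.
[H^+] = sqrt(Ka x [(CH3)3NH+]) = sqrt(1.59e-10 x 0.1372) = 4.67e-6 M.
pH = -log(4.67e-6) = 5.33.

5.33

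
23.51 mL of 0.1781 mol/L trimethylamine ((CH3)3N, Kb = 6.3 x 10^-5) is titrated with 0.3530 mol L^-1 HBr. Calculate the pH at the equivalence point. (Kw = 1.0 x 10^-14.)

n((CH3)3N) = 0.1781 x 0.02351 = 0.004187 mol; V(HBr) at equivalence = 0.004187/0.3530 = 0.01186 L.
At equivalence the base is fully converted to (CH3)3NH+; total volume = 0.03537 L, so [(CH3)3NH+] = 0.004187/0.03537 = 0.1184 M.
Ka((CH3)3NH+) = Kw/Kb = 1.0e-14 / 6.3 x 10^-5 = 1.59e-10.
[H^+] = sqrt(Ka x [(CH3)3NH+]) = sqrt(1.59e-10 x 0.1184) = 4.33e-6 M.
pH = -log(4.33e-6) = 5.36.

5.36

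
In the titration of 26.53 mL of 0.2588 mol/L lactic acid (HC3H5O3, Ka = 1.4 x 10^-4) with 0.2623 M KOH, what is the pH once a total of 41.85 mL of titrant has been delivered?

n(acid) = 0.2588 x 0.02653 = 0.006866 mol; n(KOH) added = 0.2623 x 0.04185 = 0.01098 mol.
Base is in excess by 0.01098 - 0.006866 = 0.004111 mol in a total volume of 0.06838 L.
[OH^-] = 0.004111/0.06838 = 0.06012 M, so pOH = 1.22 and pH = 14.00 - 1.22 = 12.78.

12.78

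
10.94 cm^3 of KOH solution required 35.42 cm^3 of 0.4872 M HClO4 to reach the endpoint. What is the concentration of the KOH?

1.58 M

n(HClO4) delivered = 0.4872 x 0.03542 = 0.01726 mol.
For a 1:1 reaction, n(KOH) = 0.01726 mol.
[KOH] = 0.01726 mol / 0.01094 L = 1.58 M.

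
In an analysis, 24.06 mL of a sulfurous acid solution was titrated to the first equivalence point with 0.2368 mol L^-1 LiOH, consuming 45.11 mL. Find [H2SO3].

n(LiOH) = 0.2368 x 0.04511 = 0.01068 mol.
At the first equivalence point, 1 mol OH^- react per mol H2SO3, so n(H2SO3) = 0.01068 / 1 = 0.01068 mol.
[H2SO3] = 0.01068 / 0.02406 L = 0.444 M.

0.444 M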